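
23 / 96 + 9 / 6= 167 / 96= 1.74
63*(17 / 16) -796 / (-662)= 360869 / 5296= 68.14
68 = 68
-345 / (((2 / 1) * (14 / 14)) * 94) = -345 / 188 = -1.84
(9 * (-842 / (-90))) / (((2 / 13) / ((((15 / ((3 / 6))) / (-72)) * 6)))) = -1368.25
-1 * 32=-32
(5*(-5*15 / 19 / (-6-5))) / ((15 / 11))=25 / 19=1.32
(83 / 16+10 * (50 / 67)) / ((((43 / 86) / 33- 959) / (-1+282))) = -125751153 / 33925048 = -3.71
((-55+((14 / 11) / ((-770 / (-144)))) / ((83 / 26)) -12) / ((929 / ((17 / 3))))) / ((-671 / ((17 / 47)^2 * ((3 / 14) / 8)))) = 16510927493 / 7744358334346480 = 0.00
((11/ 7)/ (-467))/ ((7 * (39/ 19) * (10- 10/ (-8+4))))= -418/ 22310925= -0.00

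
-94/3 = -31.33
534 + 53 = 587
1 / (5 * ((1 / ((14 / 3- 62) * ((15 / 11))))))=-172 / 11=-15.64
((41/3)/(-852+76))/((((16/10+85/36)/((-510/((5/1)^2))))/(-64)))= -401472/69161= -5.80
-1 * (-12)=12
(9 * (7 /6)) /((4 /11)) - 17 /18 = 2011 /72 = 27.93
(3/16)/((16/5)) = 15/256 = 0.06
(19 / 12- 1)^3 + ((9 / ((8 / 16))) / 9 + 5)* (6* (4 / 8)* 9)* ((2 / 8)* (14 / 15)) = 382739 / 8640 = 44.30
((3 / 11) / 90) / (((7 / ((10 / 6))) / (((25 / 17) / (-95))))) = -5 / 447678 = -0.00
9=9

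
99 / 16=6.19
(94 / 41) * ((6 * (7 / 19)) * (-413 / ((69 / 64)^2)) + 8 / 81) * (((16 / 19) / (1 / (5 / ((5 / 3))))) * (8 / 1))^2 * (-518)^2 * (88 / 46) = -11625380430177407860736 / 30794324157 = -377516985627.20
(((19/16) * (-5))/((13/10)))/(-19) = 25/104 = 0.24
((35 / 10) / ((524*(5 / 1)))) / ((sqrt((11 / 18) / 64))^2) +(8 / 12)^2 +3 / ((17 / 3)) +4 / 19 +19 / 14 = 786272759 / 293229090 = 2.68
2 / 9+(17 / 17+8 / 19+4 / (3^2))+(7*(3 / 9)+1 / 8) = 691 / 152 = 4.55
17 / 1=17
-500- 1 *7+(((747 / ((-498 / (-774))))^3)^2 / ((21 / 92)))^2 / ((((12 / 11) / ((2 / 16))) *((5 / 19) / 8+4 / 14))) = 41398736253681184230537420000000000000.00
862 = 862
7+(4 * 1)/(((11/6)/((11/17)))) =143/17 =8.41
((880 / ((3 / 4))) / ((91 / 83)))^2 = 85357465600 / 74529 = 1145291.97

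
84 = 84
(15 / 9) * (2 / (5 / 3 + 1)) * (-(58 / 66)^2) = -0.97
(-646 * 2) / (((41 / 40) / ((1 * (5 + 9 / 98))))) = -12894160 / 2009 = -6418.20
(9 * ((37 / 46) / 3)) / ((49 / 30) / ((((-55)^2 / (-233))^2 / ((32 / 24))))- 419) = -45707371875 / 7936366846438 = -0.01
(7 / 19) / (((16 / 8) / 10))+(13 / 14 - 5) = -593 / 266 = -2.23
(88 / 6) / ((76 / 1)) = 11 / 57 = 0.19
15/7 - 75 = -510/7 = -72.86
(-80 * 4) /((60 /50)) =-266.67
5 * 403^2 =812045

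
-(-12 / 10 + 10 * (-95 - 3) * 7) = 34306 / 5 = 6861.20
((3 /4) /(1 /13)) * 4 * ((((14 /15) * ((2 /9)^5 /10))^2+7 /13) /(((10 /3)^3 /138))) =3157719138158249 /40356300937500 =78.25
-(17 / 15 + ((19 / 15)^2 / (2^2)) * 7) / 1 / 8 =-3547 / 7200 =-0.49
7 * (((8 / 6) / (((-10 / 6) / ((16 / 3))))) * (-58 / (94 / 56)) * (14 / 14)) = 1031.99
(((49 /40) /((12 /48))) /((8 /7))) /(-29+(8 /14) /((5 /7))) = -343 /2256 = -0.15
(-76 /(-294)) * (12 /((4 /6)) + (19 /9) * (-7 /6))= 15941 /3969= 4.02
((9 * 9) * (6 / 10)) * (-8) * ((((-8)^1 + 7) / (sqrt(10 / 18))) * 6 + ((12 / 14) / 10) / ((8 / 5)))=-729 / 35 + 34992 * sqrt(5) / 25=3108.95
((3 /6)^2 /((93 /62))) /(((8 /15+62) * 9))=5 /16884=0.00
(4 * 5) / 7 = 20 / 7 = 2.86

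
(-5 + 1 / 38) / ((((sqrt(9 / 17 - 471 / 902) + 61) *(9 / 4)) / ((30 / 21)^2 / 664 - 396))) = 9038628400758 / 629859983417 - 9663117 *sqrt(1702074) / 629859983417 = 14.33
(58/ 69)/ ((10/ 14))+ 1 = 751/ 345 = 2.18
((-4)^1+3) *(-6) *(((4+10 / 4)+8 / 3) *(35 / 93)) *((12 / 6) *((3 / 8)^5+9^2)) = 1703272725 / 507904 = 3353.53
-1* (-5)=5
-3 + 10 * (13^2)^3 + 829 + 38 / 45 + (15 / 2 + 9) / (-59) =256307946959 / 5310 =48268916.56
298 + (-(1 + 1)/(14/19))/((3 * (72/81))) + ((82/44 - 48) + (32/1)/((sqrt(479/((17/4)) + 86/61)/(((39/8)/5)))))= 26 * sqrt(1014186)/8965 + 154521/616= 253.77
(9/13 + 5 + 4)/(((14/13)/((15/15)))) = 9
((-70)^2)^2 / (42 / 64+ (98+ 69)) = 153664000 / 1073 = 143209.69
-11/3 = -3.67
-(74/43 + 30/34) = -1903/731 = -2.60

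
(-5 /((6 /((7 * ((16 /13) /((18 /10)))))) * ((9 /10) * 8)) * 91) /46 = -6125 /5589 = -1.10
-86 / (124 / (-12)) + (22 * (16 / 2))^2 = 960514 / 31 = 30984.32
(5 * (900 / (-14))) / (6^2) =-125 / 14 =-8.93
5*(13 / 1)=65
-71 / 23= -3.09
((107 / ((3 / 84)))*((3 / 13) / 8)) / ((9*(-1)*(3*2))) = -749 / 468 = -1.60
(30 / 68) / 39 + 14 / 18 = 3139 / 3978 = 0.79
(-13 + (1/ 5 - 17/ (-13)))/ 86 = -747/ 5590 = -0.13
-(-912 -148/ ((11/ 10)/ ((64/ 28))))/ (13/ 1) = 93904/ 1001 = 93.81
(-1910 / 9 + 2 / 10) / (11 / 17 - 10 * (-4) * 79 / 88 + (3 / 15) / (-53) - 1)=-94560851 / 15856182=-5.96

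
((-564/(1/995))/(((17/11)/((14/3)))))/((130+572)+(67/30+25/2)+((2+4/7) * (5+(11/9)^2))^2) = -571679677800/335870581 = -1702.08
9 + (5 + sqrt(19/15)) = sqrt(285)/15 + 14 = 15.13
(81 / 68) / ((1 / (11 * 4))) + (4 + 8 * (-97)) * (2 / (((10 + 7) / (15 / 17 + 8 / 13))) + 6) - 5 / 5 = -17720334 / 3757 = -4716.62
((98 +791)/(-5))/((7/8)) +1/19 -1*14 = -20629/95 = -217.15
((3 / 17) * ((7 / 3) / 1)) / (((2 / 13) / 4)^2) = 4732 / 17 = 278.35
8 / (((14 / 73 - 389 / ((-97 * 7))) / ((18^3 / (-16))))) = -144537372 / 37903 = -3813.35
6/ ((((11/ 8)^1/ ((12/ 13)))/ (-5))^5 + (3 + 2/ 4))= 152882380800000/ 89121591691057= 1.72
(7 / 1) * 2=14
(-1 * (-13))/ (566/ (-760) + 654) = 4940/ 248237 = 0.02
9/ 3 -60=-57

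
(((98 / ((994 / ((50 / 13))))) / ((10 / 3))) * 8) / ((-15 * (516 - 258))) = -28 / 119067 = -0.00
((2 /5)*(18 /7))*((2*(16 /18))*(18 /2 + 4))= 832 /35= 23.77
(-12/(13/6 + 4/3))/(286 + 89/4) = -32/2877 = -0.01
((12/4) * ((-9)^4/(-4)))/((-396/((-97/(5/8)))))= -212139/110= -1928.54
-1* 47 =-47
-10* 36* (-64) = 23040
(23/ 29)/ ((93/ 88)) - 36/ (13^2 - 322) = 45196/ 45849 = 0.99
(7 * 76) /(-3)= -532 /3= -177.33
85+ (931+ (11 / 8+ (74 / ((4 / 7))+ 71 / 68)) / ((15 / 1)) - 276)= 1527541 / 2040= 748.79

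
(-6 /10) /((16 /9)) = -27 /80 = -0.34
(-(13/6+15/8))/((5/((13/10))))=-1261/1200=-1.05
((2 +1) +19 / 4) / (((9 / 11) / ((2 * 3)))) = 341 / 6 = 56.83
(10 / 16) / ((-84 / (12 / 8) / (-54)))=135 / 224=0.60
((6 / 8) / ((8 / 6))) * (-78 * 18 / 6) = -1053 / 8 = -131.62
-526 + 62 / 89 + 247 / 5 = -211777 / 445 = -475.90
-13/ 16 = -0.81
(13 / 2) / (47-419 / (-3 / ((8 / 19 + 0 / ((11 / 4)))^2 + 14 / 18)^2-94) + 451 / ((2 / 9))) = 12177844237 / 3898421629439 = 0.00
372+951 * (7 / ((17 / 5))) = 39609 / 17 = 2329.94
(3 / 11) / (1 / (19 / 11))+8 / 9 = 1481 / 1089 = 1.36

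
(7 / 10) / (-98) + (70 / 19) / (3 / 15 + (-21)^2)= 0.00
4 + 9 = 13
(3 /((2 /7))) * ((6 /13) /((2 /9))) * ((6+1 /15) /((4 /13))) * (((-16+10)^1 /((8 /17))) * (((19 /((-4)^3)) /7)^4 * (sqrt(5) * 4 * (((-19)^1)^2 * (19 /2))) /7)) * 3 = -48003593999517 * sqrt(5) /460366807040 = -233.16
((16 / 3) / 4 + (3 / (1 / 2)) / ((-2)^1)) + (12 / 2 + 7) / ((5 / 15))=112 / 3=37.33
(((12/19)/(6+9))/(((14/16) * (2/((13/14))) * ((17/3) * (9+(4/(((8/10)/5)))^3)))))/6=0.00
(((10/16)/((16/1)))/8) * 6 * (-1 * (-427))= 6405/512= 12.51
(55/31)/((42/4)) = 110/651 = 0.17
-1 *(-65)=65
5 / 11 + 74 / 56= 547 / 308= 1.78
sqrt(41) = 6.40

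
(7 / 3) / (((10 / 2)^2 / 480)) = 224 / 5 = 44.80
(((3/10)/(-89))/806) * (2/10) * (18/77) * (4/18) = -3/69043975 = -0.00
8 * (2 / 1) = 16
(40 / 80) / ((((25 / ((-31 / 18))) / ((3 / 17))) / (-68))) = 31 / 75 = 0.41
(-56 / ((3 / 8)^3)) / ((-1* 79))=28672 / 2133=13.44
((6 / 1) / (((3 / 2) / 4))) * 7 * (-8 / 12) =-224 / 3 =-74.67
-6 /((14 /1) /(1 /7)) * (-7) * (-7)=-3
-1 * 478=-478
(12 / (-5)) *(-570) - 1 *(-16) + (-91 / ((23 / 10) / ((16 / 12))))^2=19838824 / 4761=4166.94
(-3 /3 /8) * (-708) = 177 /2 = 88.50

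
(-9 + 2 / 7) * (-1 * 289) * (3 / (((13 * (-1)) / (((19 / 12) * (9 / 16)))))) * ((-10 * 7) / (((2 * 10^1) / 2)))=3623.27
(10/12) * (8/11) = 20/33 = 0.61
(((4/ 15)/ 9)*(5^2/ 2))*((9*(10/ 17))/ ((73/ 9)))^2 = 243000/ 1540081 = 0.16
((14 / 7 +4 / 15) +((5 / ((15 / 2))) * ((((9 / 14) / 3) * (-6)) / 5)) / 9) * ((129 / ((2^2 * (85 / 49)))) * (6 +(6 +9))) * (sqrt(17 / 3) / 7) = 17759 * sqrt(51) / 425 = 298.41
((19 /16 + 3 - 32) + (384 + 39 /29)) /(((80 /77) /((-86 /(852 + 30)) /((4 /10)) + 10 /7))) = 381392605 /935424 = 407.72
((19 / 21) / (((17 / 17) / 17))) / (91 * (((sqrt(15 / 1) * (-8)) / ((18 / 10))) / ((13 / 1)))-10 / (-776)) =-389005696 * sqrt(15) / 11802649465-1127916 / 82618546255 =-0.13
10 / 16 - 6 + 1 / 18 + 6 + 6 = 481 / 72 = 6.68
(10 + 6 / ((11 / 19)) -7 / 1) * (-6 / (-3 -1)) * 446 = 98343 / 11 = 8940.27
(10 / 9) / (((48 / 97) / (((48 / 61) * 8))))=7760 / 549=14.13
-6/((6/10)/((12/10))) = -12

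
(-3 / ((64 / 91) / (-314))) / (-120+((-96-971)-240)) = -42861 / 45664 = -0.94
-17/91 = -0.19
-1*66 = -66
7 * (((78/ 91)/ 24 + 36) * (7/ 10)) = 7063/ 40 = 176.58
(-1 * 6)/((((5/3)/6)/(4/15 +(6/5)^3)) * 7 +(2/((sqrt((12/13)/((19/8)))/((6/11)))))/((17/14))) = 16830000/3241049- 646272 * sqrt(1482)/3241049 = -2.48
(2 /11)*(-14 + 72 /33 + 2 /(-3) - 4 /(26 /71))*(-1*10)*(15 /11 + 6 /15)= 3896296 /51909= 75.06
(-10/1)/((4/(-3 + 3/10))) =27/4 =6.75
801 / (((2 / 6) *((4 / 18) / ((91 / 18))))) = 218673 / 4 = 54668.25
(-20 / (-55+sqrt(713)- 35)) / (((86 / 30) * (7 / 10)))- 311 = -691234457 / 2223487+3000 * sqrt(713) / 2223487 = -310.84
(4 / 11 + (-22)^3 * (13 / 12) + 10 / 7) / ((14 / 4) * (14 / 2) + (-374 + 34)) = 5328496 / 145761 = 36.56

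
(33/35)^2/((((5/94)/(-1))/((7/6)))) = -19.50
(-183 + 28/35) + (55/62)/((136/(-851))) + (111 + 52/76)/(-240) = -452306183/2403120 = -188.22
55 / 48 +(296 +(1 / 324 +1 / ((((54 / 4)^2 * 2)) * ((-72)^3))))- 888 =-80384637169 / 136048896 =-590.85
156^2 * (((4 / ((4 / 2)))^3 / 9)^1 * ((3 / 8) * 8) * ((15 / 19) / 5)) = 194688 / 19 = 10246.74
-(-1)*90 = 90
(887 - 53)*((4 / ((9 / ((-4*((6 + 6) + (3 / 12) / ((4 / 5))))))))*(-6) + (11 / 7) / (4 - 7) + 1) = 109929.14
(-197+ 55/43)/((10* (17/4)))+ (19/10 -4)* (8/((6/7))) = -17694/731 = -24.21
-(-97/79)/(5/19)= 1843/395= 4.67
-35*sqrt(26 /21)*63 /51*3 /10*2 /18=-7*sqrt(546) /102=-1.60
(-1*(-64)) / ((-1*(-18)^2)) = -16 / 81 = -0.20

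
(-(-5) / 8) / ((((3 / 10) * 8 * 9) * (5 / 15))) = 25 / 288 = 0.09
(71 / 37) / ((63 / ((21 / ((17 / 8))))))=0.30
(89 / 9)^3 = 704969 / 729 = 967.04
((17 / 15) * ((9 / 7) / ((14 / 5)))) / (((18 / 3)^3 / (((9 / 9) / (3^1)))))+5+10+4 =402209 / 21168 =19.00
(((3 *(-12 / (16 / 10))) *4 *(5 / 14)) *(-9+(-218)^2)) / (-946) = 248625 / 154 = 1614.45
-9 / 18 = -1 / 2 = -0.50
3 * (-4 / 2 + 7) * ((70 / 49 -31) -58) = -9195 / 7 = -1313.57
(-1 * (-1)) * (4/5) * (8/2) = 16/5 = 3.20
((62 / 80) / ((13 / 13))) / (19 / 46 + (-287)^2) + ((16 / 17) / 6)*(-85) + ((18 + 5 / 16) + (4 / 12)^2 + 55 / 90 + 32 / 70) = 117606733403 / 19096524720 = 6.16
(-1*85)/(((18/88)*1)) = -3740/9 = -415.56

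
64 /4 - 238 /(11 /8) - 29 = -2047 /11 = -186.09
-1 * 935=-935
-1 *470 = -470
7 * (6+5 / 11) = 497 / 11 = 45.18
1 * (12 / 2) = 6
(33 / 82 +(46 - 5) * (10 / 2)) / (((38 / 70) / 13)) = 4918.85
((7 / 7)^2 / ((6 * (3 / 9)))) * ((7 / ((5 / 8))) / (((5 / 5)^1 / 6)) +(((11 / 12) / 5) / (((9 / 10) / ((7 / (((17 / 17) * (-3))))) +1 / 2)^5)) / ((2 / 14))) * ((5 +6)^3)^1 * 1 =5388304793333 / 122880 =43850136.66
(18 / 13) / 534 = 3 / 1157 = 0.00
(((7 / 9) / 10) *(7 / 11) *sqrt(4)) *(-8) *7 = -2744 / 495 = -5.54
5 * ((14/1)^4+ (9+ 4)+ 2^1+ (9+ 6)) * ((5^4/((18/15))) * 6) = 600718750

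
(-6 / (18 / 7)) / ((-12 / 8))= 1.56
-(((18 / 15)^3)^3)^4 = -10314424798490535546171949056 / 14551915228366851806640625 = -708.80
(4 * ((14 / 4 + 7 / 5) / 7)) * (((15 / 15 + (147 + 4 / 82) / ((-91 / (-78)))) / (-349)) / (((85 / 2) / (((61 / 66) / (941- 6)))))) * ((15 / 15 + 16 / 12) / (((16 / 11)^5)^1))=-20722135357 / 2439099777024000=-0.00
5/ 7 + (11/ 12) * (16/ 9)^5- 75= -71931352/ 1240029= -58.01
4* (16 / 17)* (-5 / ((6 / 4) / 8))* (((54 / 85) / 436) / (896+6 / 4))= -9216 / 56544295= -0.00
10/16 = 5/8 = 0.62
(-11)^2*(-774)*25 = -2341350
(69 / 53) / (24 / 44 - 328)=-759 / 190906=-0.00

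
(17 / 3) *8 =136 / 3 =45.33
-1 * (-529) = 529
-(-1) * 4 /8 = 1 /2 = 0.50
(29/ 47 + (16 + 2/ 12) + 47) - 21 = 12065/ 282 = 42.78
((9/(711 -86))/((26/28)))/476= 0.00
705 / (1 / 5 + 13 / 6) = 21150 / 71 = 297.89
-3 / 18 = -0.17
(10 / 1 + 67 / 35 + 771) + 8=27682 / 35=790.91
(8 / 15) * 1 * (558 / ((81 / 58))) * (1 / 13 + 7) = 2646656 / 1755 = 1508.07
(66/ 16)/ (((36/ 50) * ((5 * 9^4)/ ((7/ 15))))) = 77/ 944784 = 0.00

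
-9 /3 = -3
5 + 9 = 14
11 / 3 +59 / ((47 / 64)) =11845 / 141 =84.01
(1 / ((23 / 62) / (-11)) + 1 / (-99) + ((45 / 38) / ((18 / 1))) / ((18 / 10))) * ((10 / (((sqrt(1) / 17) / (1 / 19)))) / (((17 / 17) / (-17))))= 7408212995 / 1643994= 4506.23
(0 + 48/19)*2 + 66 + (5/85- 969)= -290018/323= -897.89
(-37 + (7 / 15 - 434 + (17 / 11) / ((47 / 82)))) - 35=-3899501 / 7755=-502.84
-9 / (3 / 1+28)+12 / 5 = 327 / 155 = 2.11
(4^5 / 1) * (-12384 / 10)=-6340608 / 5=-1268121.60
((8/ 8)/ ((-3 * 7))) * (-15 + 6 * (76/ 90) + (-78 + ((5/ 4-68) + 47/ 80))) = 36983/ 5040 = 7.34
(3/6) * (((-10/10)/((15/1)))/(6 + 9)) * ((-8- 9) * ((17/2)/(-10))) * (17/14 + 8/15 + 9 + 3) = -834343/1890000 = -0.44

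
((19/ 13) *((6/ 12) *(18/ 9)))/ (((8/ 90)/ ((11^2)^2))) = 12518055/ 52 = 240731.83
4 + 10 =14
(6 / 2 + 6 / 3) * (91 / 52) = 35 / 4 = 8.75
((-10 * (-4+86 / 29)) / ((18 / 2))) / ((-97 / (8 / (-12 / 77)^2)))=-296450 / 75951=-3.90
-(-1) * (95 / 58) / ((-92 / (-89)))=8455 / 5336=1.58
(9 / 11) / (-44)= -9 / 484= -0.02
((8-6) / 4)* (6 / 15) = 1 / 5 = 0.20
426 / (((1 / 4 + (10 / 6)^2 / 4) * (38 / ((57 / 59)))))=11502 / 1003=11.47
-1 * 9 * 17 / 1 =-153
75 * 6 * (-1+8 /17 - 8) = -65250 /17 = -3838.24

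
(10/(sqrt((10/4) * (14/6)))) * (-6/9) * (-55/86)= 110 * sqrt(210)/903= 1.77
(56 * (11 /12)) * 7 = 1078 /3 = 359.33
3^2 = 9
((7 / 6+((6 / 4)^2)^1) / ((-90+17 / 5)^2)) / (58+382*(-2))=-1025 / 1588406808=-0.00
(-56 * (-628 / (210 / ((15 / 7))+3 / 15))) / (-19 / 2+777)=70336 / 150737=0.47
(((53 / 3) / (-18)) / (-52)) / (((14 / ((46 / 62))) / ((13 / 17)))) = 1219 / 1593648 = 0.00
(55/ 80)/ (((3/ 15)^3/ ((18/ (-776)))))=-12375/ 6208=-1.99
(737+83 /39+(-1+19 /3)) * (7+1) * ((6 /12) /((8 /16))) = 77424 /13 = 5955.69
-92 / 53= -1.74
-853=-853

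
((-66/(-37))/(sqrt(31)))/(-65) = -66 * sqrt(31)/74555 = -0.00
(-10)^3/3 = -1000/3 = -333.33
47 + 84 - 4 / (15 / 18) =631 / 5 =126.20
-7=-7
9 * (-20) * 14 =-2520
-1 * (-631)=631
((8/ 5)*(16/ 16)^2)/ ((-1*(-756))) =2/ 945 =0.00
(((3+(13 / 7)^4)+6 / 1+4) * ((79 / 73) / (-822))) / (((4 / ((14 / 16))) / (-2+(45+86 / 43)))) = -35416095 / 109770976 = -0.32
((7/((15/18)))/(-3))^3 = -2744/125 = -21.95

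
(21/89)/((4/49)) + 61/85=109181/30260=3.61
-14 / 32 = -7 / 16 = -0.44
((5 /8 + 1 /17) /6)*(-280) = -1085 /34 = -31.91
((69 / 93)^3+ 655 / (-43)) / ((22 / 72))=-683637264 / 14091143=-48.52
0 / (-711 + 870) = 0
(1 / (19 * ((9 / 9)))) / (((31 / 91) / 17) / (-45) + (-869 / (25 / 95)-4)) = -69615 / 4373061736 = -0.00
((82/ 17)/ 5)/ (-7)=-82/ 595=-0.14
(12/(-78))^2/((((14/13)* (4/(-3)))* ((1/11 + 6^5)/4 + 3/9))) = -198/23355605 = -0.00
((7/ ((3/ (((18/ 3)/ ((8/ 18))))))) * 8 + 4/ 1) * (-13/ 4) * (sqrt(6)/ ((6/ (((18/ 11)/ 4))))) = -624 * sqrt(6)/ 11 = -138.95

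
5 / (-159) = -5 / 159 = -0.03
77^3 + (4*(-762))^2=9746837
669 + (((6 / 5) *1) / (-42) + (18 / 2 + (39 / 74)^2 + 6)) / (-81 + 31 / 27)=276364572447 / 413218960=668.81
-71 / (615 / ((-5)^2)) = -355 / 123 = -2.89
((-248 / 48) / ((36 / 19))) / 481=-589 / 103896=-0.01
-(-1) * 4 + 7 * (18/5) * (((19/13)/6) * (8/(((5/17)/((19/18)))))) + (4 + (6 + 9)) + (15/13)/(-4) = 775919/3900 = 198.95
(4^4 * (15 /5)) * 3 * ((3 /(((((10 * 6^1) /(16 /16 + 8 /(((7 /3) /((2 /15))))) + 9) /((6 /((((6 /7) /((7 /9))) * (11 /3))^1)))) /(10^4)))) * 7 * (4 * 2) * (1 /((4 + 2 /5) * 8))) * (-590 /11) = -174538182.73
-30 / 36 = -5 / 6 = -0.83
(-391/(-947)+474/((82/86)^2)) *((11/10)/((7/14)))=9136959623/7959535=1147.93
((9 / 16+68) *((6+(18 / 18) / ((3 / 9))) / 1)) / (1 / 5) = 49365 / 16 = 3085.31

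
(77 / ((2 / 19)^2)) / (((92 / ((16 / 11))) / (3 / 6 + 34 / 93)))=17689 / 186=95.10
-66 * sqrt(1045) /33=-2 * sqrt(1045)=-64.65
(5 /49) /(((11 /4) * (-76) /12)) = -60 /10241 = -0.01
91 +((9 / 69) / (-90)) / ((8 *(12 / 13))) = 6027827 / 66240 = 91.00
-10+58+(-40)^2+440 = 2088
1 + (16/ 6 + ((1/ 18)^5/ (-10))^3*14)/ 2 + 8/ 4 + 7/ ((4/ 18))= 241754622090442260479993/ 6746640616477458432000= 35.83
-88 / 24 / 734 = -11 / 2202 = -0.00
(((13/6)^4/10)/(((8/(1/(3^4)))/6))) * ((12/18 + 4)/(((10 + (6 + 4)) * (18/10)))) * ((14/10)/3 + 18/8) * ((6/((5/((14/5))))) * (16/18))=228116707/10628820000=0.02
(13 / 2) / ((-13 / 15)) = -15 / 2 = -7.50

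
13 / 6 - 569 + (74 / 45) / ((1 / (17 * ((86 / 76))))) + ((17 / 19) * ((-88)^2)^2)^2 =93540939901900860331 / 32490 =2879068633484175.45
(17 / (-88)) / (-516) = 0.00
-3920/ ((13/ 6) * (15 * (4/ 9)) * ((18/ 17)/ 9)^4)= -36832761/ 26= -1416644.65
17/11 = 1.55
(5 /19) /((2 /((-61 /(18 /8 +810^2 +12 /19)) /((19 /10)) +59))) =14709814405 /1894825122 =7.76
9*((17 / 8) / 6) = 51 / 16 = 3.19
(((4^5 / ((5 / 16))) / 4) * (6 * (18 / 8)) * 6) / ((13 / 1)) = 331776 / 65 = 5104.25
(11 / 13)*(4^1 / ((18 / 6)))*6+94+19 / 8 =10727 / 104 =103.14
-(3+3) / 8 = -3 / 4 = -0.75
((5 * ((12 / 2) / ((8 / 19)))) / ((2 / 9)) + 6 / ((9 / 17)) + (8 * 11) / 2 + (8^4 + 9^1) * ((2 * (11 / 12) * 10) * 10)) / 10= 18071023 / 240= 75295.93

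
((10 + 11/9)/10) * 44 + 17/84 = 62471/1260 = 49.58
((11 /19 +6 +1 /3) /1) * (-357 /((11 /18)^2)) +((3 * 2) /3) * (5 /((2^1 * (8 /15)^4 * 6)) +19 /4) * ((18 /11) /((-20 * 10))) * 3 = -12445434917757 /1883340800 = -6608.17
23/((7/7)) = 23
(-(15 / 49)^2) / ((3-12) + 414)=-0.00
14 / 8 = 7 / 4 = 1.75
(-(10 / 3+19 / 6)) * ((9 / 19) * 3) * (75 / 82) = -26325 / 3116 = -8.45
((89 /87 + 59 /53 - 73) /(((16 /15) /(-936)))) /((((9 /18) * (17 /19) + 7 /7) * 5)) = 8592.56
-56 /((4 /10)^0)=-56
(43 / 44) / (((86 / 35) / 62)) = 1085 / 44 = 24.66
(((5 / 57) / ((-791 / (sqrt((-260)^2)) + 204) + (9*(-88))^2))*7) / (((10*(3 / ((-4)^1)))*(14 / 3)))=-260 / 9299030673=-0.00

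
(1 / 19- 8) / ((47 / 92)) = -13892 / 893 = -15.56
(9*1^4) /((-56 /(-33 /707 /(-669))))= -99 /8829016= -0.00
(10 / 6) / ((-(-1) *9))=5 / 27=0.19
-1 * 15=-15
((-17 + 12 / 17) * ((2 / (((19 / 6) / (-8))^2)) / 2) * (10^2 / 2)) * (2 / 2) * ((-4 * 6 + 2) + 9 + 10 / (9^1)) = 379379200 / 6137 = 61818.35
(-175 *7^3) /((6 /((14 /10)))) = -84035 /6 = -14005.83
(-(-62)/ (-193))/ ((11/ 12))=-744/ 2123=-0.35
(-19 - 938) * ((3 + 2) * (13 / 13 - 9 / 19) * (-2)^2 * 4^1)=-765600 / 19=-40294.74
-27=-27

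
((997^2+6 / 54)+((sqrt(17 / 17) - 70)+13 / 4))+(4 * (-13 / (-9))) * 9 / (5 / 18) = 178943501 / 180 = 994130.56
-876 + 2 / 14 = -6131 / 7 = -875.86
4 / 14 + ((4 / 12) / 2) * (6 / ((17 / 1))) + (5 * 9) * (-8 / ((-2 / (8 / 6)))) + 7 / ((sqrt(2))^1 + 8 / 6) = 242.89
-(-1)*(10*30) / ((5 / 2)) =120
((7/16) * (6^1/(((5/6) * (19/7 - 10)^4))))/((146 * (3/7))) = 117649/6584795640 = 0.00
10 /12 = 5 /6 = 0.83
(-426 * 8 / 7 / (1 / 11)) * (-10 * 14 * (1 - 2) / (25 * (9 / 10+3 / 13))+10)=-3923744 / 49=-80076.41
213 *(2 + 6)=1704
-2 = -2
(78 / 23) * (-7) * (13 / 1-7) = -3276 / 23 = -142.43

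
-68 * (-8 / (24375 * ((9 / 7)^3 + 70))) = 186592 / 603013125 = 0.00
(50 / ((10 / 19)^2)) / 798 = 19 / 84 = 0.23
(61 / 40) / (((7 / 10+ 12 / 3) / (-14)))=-427 / 94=-4.54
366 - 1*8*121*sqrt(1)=-602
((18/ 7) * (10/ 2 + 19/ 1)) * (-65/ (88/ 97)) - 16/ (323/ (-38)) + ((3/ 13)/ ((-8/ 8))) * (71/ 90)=-2256448079/ 510510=-4419.99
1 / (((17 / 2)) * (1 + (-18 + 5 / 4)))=-8 / 1071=-0.01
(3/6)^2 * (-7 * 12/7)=-3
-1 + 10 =9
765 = 765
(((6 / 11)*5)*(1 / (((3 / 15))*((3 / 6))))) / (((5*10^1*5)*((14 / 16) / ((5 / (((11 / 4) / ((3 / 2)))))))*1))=288 / 847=0.34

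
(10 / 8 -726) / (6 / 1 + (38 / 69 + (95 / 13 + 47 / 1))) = -2600403 / 218360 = -11.91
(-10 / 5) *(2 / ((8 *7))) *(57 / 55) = -57 / 770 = -0.07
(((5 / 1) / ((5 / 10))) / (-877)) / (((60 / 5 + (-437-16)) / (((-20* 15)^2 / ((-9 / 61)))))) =-6100000 / 386757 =-15.77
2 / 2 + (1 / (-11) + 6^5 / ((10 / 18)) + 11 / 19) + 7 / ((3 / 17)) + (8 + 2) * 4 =44134388 / 3135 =14077.95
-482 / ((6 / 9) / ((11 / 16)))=-7953 / 16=-497.06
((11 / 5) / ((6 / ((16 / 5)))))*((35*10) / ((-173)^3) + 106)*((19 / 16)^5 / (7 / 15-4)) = -3737184993518757 / 44960809123840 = -83.12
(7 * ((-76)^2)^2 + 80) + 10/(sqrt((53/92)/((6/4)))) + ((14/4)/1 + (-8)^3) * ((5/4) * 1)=10 * sqrt(7314)/53 + 1868277411/8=233534692.51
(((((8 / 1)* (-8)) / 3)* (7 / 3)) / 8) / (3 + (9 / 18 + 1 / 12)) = -224 / 129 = -1.74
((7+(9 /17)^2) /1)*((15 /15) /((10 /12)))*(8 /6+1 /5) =13.40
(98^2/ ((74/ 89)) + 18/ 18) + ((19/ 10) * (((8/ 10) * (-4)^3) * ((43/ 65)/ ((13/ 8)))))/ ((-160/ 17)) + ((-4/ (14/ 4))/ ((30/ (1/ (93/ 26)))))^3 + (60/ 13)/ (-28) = 336414868346684110742/ 29112210035488125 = 11555.80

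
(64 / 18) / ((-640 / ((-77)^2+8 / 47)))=-278671 / 8460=-32.94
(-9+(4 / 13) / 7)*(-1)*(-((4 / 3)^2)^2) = -208640 / 7371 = -28.31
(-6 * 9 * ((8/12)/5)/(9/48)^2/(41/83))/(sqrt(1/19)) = -84992 * sqrt(19)/205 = -1807.18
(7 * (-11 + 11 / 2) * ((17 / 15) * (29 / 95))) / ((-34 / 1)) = 2233 / 5700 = 0.39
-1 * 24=-24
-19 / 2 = -9.50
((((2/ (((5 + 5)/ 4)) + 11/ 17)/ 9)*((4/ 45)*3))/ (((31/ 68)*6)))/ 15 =328/ 313875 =0.00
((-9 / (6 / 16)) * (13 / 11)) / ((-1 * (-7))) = -312 / 77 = -4.05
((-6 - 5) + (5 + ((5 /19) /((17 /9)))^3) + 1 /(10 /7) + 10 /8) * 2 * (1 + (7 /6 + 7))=-10001702799 /134793068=-74.20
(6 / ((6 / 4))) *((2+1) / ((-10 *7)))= -6 / 35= -0.17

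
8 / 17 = 0.47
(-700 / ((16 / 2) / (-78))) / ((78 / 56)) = 4900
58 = 58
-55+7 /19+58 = 64 /19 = 3.37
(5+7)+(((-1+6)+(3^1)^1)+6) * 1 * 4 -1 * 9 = 59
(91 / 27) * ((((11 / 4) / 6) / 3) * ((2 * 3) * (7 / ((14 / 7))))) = 7007 / 648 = 10.81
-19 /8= -2.38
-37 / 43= -0.86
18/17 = 1.06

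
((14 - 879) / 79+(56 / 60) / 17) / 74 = -219469 / 1490730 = -0.15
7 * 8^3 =3584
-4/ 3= -1.33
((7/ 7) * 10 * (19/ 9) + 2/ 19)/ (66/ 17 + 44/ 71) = 2189498/ 464607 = 4.71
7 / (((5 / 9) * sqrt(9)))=21 / 5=4.20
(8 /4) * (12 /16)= 3 /2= 1.50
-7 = -7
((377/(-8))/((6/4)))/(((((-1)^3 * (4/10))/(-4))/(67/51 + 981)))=-47217365/153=-308610.23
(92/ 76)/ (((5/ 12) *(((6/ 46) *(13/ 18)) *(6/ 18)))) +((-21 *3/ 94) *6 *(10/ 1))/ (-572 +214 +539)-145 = -52.70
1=1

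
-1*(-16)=16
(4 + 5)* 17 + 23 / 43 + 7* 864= 266666 / 43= 6201.53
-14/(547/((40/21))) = -80/1641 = -0.05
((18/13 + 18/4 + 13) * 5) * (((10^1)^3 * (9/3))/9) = 31474.36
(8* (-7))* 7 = -392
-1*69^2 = -4761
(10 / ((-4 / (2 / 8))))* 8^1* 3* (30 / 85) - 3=-141 / 17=-8.29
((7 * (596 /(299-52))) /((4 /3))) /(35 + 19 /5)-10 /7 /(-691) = 76154045 /231779366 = 0.33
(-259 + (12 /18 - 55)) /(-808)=0.39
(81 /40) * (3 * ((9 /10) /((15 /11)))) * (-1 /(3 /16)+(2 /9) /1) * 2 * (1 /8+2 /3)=-129789 /4000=-32.45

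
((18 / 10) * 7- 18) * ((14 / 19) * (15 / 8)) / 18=-63 / 152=-0.41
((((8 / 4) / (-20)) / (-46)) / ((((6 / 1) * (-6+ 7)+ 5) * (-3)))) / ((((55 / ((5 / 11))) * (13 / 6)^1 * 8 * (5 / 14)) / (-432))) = 378 / 9949225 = 0.00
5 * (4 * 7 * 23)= 3220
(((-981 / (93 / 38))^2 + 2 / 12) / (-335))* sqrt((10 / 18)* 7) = -926433817* sqrt(35) / 5794830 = -945.82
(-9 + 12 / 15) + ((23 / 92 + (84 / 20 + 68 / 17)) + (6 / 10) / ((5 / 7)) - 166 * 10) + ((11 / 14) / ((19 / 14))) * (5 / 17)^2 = -910879981 / 549100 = -1658.86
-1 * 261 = -261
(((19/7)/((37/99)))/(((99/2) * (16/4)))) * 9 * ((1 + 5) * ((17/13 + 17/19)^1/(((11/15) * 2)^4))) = 46473750/49296247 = 0.94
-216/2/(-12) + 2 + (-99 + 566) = 478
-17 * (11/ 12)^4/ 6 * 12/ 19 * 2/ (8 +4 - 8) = -0.63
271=271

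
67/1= 67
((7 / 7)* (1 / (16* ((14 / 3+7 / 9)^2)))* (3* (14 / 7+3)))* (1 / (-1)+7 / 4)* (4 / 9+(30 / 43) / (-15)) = 4455 / 471968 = 0.01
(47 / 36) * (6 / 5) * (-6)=-47 / 5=-9.40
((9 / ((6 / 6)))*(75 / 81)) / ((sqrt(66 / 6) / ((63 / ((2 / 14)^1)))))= 3675*sqrt(11) / 11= 1108.05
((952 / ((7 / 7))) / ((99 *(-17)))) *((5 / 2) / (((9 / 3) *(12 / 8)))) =-280 / 891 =-0.31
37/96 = 0.39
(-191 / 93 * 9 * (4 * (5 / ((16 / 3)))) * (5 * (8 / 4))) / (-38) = 42975 / 2356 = 18.24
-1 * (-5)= 5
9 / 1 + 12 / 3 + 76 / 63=895 / 63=14.21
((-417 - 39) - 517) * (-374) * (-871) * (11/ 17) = -205090886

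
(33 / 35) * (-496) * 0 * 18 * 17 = 0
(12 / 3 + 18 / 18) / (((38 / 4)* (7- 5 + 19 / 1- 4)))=10 / 323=0.03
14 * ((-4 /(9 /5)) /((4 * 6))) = -35 /27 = -1.30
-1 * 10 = -10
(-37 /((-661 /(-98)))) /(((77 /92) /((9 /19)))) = -428904 /138149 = -3.10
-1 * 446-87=-533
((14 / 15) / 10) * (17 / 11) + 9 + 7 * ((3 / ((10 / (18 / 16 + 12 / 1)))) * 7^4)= 873664529 / 13200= 66186.71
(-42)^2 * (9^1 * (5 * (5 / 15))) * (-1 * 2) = -52920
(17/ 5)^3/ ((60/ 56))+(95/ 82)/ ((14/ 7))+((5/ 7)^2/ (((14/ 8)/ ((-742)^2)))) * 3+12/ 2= 1036614123611/ 2152500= 481586.12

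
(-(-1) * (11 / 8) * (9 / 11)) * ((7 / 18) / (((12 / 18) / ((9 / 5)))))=189 / 160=1.18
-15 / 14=-1.07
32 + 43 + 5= 80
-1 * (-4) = 4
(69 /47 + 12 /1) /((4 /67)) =42411 /188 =225.59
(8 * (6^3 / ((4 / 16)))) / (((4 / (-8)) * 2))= -6912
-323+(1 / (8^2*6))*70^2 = -29783 / 96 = -310.24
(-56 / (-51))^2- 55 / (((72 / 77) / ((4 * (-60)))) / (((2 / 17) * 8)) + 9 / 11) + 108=362079892 / 8695143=41.64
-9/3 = -3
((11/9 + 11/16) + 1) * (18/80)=419/640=0.65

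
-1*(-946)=946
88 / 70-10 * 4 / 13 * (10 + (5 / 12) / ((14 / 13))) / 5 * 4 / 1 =-33184 / 1365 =-24.31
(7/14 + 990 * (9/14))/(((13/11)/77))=1078957/26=41498.35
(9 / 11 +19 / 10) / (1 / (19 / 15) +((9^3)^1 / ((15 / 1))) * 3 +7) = 5681 / 321002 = 0.02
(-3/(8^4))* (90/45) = -3/2048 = -0.00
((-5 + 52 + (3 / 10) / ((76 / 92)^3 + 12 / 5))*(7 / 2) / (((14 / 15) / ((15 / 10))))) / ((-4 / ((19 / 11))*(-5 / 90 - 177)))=130696550865 / 202263745376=0.65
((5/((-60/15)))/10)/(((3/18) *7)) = -3/28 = -0.11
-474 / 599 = -0.79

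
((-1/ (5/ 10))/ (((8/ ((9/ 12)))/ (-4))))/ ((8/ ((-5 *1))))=-0.47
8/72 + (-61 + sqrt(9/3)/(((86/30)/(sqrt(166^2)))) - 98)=-1430/9 + 2490* sqrt(3)/43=-58.59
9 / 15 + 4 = 4.60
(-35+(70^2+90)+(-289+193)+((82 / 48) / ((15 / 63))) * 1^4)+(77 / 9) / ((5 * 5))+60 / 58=254086199 / 52200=4867.55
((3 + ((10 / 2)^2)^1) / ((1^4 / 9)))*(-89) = -22428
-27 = -27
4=4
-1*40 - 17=-57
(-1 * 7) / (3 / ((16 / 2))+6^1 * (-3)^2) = -56 / 435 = -0.13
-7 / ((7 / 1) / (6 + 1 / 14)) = -85 / 14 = -6.07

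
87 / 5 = 17.40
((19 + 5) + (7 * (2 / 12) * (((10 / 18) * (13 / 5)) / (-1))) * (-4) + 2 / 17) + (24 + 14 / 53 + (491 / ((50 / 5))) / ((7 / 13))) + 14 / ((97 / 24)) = 24739416557 / 165180330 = 149.77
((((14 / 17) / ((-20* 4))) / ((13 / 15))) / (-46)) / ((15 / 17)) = 7 / 23920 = 0.00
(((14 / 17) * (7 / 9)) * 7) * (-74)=-50764 / 153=-331.79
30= 30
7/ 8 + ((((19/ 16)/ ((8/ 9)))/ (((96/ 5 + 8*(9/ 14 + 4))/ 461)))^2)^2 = 57954470090657697589604369/ 4059453032398518747136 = 14276.42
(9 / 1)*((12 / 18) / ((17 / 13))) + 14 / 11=1096 / 187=5.86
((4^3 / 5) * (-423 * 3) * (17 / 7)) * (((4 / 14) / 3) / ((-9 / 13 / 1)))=1329536 / 245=5426.68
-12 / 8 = -1.50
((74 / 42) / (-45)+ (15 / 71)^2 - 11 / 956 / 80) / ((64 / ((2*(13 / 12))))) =5055280477 / 27980637511680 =0.00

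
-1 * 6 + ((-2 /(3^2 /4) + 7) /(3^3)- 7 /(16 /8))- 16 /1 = -12283 /486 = -25.27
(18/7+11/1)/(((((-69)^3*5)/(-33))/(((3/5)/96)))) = 209/122643360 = 0.00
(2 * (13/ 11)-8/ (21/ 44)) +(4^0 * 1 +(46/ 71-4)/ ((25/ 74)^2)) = -438400153/ 10250625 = -42.77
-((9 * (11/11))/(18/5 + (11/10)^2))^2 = -810000/231361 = -3.50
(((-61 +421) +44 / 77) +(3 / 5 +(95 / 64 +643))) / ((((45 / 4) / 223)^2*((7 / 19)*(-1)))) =-2128436557319 / 1984500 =-1072530.39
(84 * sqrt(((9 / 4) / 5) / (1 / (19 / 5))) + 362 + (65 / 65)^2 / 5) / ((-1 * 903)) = -0.52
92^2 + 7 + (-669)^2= 456032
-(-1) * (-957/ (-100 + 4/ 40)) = 3190/ 333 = 9.58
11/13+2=37/13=2.85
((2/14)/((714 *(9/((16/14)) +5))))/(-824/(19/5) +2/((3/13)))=-38/509045467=-0.00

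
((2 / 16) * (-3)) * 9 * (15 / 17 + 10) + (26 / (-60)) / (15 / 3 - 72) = -5019091 / 136680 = -36.72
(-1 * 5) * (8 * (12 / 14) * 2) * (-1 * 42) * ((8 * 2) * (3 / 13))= 138240 / 13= 10633.85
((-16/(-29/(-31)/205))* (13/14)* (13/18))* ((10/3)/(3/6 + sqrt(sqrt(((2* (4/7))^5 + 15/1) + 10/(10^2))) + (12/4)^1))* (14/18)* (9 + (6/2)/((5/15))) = -42100604000/(2349* 35377000^(1/4)* 7^(3/4) + 1342845) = -19835.65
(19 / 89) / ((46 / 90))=855 / 2047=0.42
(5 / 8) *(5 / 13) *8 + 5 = 90 / 13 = 6.92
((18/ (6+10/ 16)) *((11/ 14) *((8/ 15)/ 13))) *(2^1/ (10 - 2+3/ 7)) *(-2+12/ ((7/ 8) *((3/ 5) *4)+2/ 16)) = 1275648/ 18089695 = 0.07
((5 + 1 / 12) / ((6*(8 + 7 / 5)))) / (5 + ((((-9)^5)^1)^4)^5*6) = 305 / 5393026430135761316654615962614469543140756022674521846267770023150533935260039523517986929389413224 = 0.00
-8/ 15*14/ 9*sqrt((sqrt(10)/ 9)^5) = -224*10^(1/ 4)/ 6561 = -0.06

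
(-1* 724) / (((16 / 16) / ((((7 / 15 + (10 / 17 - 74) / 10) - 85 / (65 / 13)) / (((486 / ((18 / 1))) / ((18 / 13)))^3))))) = 35261696 / 15126345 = 2.33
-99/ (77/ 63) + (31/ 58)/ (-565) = -2654401/ 32770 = -81.00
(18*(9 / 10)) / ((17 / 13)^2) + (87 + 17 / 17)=140849 / 1445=97.47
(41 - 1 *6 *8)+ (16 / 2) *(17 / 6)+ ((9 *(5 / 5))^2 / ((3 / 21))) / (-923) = 41680 / 2769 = 15.05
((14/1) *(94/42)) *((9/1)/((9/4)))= 376/3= 125.33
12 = 12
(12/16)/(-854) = -3/3416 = -0.00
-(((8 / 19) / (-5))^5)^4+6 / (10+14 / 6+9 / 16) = 1032439456536601634948628410070093674221856 / 2219027859708876430672370626354217529296875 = 0.47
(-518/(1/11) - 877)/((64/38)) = -124925/32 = -3903.91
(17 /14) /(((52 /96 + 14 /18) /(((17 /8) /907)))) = 2601 /1206310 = 0.00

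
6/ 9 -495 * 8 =-11878/ 3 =-3959.33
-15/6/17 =-5/34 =-0.15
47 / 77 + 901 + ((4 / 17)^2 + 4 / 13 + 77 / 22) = 905.47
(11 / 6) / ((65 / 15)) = 11 / 26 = 0.42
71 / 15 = 4.73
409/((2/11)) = 4499/2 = 2249.50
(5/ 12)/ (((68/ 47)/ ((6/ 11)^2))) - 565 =-4648115/ 8228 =-564.91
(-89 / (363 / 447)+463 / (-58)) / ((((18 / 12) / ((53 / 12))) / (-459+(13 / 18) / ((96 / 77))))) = 34643561899483 / 218287872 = 158705.85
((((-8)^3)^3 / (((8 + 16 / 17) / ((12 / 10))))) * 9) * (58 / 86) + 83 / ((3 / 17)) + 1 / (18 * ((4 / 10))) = -16079080409027 / 147060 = -109336872.09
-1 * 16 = -16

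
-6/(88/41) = -123/44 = -2.80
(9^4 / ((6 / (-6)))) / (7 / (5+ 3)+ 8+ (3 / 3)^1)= -52488 / 79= -664.41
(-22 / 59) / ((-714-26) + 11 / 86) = 1892 / 3754111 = 0.00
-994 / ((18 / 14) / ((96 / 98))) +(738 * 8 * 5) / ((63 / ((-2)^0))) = -288.76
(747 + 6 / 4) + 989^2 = 1957739 / 2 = 978869.50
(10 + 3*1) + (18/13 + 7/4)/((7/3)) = 5221/364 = 14.34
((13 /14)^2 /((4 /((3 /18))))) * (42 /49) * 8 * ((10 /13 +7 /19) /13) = 281 /13034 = 0.02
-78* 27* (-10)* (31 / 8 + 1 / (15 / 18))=213759 / 2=106879.50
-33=-33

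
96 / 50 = 48 / 25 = 1.92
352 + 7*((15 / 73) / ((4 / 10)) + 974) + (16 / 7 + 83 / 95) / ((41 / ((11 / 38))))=271281527089 / 37816555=7173.62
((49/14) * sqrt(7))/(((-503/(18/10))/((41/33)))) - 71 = -71 - 861 * sqrt(7)/55330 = -71.04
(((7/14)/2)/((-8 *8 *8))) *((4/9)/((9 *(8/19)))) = -19/331776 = -0.00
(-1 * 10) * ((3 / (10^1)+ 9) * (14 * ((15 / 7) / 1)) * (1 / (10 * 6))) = -93 / 2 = -46.50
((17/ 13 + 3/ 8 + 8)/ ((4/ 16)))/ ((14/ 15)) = 15105/ 364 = 41.50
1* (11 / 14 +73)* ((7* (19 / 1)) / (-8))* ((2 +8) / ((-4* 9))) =98135 / 288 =340.75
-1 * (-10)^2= -100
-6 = -6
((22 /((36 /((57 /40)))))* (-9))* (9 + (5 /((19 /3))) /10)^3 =-271019925 /46208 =-5865.22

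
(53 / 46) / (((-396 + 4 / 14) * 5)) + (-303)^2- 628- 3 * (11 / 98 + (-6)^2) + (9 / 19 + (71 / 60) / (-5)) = 40514241626744 / 444855075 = 91072.90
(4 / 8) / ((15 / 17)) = 17 / 30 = 0.57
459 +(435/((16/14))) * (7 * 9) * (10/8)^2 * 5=24038127/128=187797.87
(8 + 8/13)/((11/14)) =10.97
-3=-3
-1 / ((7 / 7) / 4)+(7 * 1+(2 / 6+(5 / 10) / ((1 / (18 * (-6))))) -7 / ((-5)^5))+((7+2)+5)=-343729 / 9375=-36.66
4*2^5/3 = 128/3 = 42.67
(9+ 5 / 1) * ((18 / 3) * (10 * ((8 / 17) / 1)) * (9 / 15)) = 237.18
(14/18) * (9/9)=7/9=0.78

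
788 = 788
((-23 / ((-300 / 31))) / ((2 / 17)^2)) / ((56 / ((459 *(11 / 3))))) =115597977 / 22400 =5160.62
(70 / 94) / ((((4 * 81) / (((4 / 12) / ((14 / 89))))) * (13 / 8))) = 445 / 148473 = 0.00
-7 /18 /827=-7 /14886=-0.00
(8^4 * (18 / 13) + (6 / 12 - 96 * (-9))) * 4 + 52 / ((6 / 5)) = 1021288 / 39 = 26186.87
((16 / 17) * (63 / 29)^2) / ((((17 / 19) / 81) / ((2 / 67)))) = 12.00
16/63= 0.25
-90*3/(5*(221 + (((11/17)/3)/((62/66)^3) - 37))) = -27348138/93318017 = -0.29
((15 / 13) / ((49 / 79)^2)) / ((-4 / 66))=-3089295 / 62426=-49.49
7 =7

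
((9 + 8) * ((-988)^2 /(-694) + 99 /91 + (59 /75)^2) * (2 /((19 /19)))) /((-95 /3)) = 8483975794492 /5624653125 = 1508.36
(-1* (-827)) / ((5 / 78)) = 64506 / 5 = 12901.20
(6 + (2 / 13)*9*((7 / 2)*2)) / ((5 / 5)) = 204 / 13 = 15.69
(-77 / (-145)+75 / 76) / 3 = 16727 / 33060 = 0.51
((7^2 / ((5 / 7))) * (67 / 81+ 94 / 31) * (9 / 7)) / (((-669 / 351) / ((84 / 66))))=-7856758 / 34565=-227.30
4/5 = 0.80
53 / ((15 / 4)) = 212 / 15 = 14.13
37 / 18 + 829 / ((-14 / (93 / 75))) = -112408 / 1575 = -71.37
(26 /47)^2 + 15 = 33811 /2209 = 15.31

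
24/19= 1.26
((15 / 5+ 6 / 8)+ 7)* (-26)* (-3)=1677 / 2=838.50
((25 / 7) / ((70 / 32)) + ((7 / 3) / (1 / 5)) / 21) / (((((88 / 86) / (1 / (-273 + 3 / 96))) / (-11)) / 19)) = 1.64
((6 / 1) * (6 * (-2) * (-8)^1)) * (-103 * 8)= -474624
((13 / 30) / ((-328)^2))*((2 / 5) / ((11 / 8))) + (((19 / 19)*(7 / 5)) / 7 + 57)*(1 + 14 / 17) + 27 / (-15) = 19333450181 / 188608200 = 102.51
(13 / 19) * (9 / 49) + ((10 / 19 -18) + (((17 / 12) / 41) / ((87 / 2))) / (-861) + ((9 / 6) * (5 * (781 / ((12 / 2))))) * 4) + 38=9621016254511 / 2450807226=3925.65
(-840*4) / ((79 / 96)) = -322560 / 79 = -4083.04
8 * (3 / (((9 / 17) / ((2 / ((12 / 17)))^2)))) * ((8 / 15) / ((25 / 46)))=3615968 / 10125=357.13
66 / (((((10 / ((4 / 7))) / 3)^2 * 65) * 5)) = 2376 / 398125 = 0.01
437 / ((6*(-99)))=-437 / 594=-0.74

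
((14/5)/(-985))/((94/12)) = -0.00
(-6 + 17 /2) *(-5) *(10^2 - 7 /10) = -4965 /4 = -1241.25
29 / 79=0.37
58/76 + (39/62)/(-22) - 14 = -343787/25916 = -13.27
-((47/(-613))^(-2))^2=-141202341361/4879681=-28936.80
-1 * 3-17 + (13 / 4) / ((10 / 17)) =-579 / 40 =-14.48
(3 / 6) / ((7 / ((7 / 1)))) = 1 / 2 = 0.50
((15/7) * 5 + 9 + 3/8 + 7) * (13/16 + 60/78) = 71299/1664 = 42.85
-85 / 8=-10.62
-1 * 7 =-7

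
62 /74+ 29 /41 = 2344 /1517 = 1.55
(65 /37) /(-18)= -65 /666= -0.10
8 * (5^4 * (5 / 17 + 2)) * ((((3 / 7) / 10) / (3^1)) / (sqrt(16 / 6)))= 4875 * sqrt(6) / 119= 100.35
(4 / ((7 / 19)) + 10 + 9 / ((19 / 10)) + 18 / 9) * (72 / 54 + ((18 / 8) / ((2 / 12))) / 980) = 2907007 / 78204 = 37.17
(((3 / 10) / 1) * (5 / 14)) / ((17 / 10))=15 / 238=0.06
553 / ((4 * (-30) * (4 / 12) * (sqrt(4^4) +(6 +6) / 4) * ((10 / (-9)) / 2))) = 1.31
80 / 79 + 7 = 633 / 79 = 8.01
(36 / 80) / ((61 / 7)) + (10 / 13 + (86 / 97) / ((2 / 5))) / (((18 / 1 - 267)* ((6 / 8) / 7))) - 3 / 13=-111489473 / 383066580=-0.29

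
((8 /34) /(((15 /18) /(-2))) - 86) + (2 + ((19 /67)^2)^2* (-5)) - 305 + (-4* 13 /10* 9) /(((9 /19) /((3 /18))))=-2086572925373 /5138535855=-406.06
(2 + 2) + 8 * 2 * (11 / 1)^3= 21300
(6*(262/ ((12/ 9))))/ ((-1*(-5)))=1179/ 5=235.80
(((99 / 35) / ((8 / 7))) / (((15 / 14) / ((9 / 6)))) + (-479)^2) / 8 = 45888893 / 1600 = 28680.56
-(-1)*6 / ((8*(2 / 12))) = 9 / 2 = 4.50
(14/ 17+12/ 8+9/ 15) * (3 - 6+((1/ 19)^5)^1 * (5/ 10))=-7383726721/ 841873660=-8.77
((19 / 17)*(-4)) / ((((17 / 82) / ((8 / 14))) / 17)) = -24928 / 119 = -209.48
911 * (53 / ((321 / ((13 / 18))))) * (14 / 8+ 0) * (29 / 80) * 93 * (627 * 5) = 825546644923 / 41088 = 20092159.39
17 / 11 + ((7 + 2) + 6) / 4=233 / 44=5.30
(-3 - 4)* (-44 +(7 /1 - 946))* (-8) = -55048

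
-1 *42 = -42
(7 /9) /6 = 7 /54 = 0.13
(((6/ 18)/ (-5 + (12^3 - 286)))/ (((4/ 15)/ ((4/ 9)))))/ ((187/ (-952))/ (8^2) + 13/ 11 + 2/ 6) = 197120/ 770966307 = 0.00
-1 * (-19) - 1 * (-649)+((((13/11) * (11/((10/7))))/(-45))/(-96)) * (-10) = 2885669/4320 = 667.98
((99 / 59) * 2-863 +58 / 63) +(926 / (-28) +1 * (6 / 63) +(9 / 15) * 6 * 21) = -816.10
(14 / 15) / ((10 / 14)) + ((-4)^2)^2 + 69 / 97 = 1877081 / 7275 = 258.02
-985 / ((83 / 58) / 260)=-14853800 / 83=-178961.45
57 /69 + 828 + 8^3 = 30839 /23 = 1340.83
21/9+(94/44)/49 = 7687/3234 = 2.38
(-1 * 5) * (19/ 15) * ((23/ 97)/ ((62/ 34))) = -7429/ 9021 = -0.82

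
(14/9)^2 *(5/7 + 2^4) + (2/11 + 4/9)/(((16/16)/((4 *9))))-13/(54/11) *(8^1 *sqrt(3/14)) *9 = 6236/99-286 *sqrt(42)/21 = -25.27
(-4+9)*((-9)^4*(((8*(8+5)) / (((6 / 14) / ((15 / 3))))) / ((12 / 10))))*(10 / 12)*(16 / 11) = 442260000 / 11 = 40205454.55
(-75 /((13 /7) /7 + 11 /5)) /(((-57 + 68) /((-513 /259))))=1346625 /245828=5.48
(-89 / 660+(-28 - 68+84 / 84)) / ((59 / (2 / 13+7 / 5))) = -2.51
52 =52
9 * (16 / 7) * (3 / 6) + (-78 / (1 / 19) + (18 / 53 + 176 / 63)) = -4903592 / 3339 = -1468.58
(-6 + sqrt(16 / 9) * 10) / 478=11 / 717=0.02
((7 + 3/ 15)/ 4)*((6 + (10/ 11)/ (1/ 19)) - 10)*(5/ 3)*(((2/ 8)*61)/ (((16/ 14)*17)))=93513/ 2992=31.25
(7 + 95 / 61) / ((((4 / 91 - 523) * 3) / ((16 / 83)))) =-2912 / 2769461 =-0.00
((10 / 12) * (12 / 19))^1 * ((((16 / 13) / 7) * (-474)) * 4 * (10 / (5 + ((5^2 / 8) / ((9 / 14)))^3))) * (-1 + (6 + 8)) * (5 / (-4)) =35383910400 / 148764623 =237.85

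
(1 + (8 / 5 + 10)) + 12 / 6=73 / 5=14.60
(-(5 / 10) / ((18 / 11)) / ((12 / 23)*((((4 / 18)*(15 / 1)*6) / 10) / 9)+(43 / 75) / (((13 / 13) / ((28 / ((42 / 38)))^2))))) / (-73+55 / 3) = 56925 / 3748557184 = 0.00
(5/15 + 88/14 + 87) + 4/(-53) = 104114/1113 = 93.54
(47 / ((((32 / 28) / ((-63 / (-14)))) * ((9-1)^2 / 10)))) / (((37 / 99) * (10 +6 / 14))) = 10259865 / 1382912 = 7.42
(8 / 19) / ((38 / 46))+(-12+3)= -8.49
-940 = -940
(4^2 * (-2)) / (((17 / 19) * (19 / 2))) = -64 / 17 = -3.76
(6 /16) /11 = 3 /88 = 0.03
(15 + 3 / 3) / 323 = 16 / 323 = 0.05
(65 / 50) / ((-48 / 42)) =-91 / 80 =-1.14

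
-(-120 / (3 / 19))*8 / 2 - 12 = 3028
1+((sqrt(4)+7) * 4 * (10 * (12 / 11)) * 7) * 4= 120971 / 11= 10997.36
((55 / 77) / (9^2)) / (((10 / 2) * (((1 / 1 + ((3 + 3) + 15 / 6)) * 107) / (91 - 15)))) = 8 / 60669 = 0.00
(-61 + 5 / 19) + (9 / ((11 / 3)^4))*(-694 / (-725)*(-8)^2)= -11634186634 / 201679775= -57.69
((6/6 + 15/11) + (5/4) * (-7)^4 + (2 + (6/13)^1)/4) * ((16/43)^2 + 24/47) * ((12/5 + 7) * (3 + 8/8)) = 8812052632/120185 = 73320.74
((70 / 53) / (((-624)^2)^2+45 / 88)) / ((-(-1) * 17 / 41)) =36080 / 1717306373932119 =0.00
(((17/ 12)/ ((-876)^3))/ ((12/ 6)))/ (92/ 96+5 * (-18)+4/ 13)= 221/ 18610448794560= 0.00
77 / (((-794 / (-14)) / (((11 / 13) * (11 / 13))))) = 65219 / 67093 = 0.97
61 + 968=1029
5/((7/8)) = 40/7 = 5.71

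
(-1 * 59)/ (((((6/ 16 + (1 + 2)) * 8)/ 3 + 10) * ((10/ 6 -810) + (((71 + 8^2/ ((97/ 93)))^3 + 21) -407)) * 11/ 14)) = -1130801847/ 663143324063891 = -0.00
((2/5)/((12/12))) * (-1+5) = 8/5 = 1.60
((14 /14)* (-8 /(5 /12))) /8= -12 /5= -2.40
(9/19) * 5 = 45/19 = 2.37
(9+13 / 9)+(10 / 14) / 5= 667 / 63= 10.59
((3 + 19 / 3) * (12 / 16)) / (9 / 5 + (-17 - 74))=-35 / 446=-0.08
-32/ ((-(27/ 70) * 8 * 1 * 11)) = 280/ 297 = 0.94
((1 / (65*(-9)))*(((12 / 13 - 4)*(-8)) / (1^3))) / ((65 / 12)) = -256 / 32955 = -0.01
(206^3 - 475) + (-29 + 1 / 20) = 174826241 / 20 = 8741312.05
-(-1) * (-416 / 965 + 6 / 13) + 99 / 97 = 1279009 / 1216865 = 1.05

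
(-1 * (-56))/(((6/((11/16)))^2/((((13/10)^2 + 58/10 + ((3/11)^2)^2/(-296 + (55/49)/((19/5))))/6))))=2348090292107/2558317132800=0.92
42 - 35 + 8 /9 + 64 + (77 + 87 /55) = 150.47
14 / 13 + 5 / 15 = 55 / 39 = 1.41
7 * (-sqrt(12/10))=-7.67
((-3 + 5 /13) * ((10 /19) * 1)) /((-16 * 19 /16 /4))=1360 /4693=0.29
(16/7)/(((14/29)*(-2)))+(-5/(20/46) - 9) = -2241/98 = -22.87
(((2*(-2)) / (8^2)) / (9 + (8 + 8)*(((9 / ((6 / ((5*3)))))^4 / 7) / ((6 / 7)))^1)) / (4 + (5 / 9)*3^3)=-1 / 207767736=-0.00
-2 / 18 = -1 / 9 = -0.11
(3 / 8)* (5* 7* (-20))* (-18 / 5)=945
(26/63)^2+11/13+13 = 723208/51597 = 14.02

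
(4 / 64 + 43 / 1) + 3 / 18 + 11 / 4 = 45.98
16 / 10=8 / 5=1.60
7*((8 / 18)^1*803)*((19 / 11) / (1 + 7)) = 9709 / 18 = 539.39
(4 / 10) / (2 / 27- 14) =-27 / 940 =-0.03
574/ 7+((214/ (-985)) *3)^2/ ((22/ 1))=875349032/ 10672475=82.02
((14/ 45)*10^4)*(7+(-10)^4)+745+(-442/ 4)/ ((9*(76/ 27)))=42590805193/ 1368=31133629.53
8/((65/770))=1232/13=94.77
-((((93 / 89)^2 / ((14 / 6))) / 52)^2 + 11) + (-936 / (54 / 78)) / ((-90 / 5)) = 4796650311738991 / 74817863671824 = 64.11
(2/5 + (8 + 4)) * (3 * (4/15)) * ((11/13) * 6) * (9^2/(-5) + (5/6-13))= -2321528/1625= -1428.63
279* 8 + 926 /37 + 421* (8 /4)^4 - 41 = 331225 /37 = 8952.03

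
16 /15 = 1.07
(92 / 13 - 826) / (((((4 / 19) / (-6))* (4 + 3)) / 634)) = 2113874.44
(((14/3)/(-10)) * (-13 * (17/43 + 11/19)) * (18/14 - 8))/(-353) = 486356/4326015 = 0.11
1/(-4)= -1/4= -0.25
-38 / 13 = -2.92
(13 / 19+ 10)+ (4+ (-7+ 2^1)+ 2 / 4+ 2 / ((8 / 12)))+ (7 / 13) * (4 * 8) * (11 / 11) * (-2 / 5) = 15541 / 2470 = 6.29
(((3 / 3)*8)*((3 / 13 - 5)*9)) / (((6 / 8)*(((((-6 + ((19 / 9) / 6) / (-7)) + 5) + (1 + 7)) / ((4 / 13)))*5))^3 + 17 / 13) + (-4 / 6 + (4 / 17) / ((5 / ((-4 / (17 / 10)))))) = -43655609614501070366 / 56115607992180315069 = -0.78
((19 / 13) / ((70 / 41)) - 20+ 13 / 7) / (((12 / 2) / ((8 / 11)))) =-31462 / 15015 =-2.10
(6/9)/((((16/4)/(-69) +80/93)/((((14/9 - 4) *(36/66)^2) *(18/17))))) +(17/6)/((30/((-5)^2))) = 1656953/962676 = 1.72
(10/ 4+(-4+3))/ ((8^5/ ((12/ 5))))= 0.00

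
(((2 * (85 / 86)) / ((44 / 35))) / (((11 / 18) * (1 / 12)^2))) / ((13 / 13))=1927800 / 5203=370.52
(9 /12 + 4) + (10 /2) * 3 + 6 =103 /4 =25.75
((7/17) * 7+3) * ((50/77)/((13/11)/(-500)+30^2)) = 2500000/589048453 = 0.00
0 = 0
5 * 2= 10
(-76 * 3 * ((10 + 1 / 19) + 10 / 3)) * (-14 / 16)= 5341 / 2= 2670.50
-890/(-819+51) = 445/384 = 1.16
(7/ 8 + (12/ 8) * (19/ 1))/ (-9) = -235/ 72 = -3.26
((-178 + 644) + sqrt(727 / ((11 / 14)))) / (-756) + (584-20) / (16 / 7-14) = -755725 / 15498-sqrt(111958) / 8316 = -48.80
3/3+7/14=3/2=1.50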